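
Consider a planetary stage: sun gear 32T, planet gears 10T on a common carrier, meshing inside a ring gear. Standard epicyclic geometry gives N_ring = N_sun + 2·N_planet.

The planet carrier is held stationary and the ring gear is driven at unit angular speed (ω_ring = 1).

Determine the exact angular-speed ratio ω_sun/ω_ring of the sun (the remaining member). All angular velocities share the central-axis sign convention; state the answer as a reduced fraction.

-13/8

N_ring = 32 + 2·10 = 52
32(ω_s−ω_c) = −52(ω_r−ω_c),  ω_c=0, ω_r=1
ω_s = 0 − (52/32)(1−0) = -13/8
ω_s/ω_r = -13/8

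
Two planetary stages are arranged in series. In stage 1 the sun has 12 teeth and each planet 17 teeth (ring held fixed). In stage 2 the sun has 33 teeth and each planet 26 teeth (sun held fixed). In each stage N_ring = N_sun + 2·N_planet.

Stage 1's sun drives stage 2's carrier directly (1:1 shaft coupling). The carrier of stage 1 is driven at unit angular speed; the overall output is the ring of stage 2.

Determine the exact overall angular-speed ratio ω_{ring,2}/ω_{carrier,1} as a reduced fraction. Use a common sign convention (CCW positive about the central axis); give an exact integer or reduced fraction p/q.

Stage 1: N_ring = 12 + 2·17 = 46
Stage 1: 12(ω_s−ω_c) = −46(ω_r−ω_c),  ω_r=0, ω_c=1
Stage 1: ω_s = 1 − (46/12)(0−1) = 29/6
  ⇒ ω_s¹/ω_c¹ = 29/6
Stage 2: N_ring = 33 + 2·26 = 85
Stage 2: 33(ω_s−ω_c) = −85(ω_r−ω_c),  ω_s=0, ω_c=1
Stage 2: ω_r = 1 − (33/85)(0−1) = 118/85
  ⇒ ω_r²/ω_c² = 118/85
Coupling ω_c² = ω_s¹ ⇒ overall = 29/6 × 118/85 = 1711/255

1711/255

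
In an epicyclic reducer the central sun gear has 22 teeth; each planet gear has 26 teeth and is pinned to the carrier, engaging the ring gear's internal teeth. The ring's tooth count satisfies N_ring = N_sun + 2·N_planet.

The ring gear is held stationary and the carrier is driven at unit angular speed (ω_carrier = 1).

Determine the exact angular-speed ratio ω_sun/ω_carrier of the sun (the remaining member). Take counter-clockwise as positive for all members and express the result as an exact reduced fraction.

48/11

N_ring = 22 + 2·26 = 74
22(ω_s−ω_c) = −74(ω_r−ω_c),  ω_r=0, ω_c=1
ω_s = 1 − (74/22)(0−1) = 48/11
ω_s/ω_c = 48/11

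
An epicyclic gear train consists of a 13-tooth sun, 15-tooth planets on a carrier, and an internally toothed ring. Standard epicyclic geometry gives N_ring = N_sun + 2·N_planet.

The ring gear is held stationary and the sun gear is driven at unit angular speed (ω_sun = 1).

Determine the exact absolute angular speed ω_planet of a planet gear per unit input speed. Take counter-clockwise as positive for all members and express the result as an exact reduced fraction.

-13/30

N_ring = 13 + 2·15 = 43
13(ω_s−ω_c) = −43(ω_r−ω_c),  ω_r=0, ω_s=1
13(1−ω_c) = −43(0−ω_c)  ⇒  56ω_c = 13  ⇒  ω_c = 13/56
sun–planet: 13·(1−13/56) = −15·(ω_p−ω_c)  ⇒  ω_p−ω_c = −(13/15)·(43/56) = -559/840
ω_p = 13/56 − 559/840 = -13/30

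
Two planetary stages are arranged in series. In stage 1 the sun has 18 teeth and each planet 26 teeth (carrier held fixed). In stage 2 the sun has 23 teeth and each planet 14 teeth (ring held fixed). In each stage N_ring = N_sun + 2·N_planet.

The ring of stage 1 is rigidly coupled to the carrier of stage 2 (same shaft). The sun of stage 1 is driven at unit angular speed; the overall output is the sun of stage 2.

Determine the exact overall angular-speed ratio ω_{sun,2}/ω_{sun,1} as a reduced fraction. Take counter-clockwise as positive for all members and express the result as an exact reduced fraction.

Stage 1: N_ring = 18 + 2·26 = 70
Stage 1: 18(ω_s−ω_c) = −70(ω_r−ω_c),  ω_c=0, ω_s=1
Stage 1: ω_r = 0 − (18/70)(1−0) = -9/35
  ⇒ ω_r¹/ω_s¹ = -9/35
Stage 2: N_ring = 23 + 2·14 = 51
Stage 2: 23(ω_s−ω_c) = −51(ω_r−ω_c),  ω_r=0, ω_c=1
Stage 2: ω_s = 1 − (51/23)(0−1) = 74/23
  ⇒ ω_s²/ω_c² = 74/23
Coupling ω_c² = ω_r¹ ⇒ overall = -9/35 × 74/23 = -666/805

-666/805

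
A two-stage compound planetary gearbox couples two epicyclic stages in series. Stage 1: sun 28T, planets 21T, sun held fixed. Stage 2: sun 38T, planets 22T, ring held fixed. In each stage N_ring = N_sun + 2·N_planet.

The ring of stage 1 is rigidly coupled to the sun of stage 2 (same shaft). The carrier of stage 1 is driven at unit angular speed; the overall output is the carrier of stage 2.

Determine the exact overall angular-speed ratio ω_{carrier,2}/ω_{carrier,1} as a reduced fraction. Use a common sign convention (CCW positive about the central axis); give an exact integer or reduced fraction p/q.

Stage 1: N_ring = 28 + 2·21 = 70
Stage 1: 28(ω_s−ω_c) = −70(ω_r−ω_c),  ω_s=0, ω_c=1
Stage 1: ω_r = 1 − (28/70)(0−1) = 7/5
  ⇒ ω_r¹/ω_c¹ = 7/5
Stage 2: N_ring = 38 + 2·22 = 82
Stage 2: 38(ω_s−ω_c) = −82(ω_r−ω_c),  ω_r=0, ω_s=1
Stage 2: 38(1−ω_c) = −82(0−ω_c)  ⇒  120ω_c = 38  ⇒  ω_c = 19/60
  ⇒ ω_c²/ω_s² = 19/60
Coupling ω_s² = ω_r¹ ⇒ overall = 7/5 × 19/60 = 133/300

133/300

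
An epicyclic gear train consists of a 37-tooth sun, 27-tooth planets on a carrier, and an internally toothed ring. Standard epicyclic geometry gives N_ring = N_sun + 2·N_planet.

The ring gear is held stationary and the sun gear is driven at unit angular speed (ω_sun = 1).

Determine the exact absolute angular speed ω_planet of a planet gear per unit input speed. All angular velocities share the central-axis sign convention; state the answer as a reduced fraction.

N_ring = 37 + 2·27 = 91
37(ω_s−ω_c) = −91(ω_r−ω_c),  ω_r=0, ω_s=1
37(1−ω_c) = −91(0−ω_c)  ⇒  128ω_c = 37  ⇒  ω_c = 37/128
sun–planet: 37·(1−37/128) = −27·(ω_p−ω_c)  ⇒  ω_p−ω_c = −(37/27)·(91/128) = -3367/3456
ω_p = 37/128 − 3367/3456 = -37/54

-37/54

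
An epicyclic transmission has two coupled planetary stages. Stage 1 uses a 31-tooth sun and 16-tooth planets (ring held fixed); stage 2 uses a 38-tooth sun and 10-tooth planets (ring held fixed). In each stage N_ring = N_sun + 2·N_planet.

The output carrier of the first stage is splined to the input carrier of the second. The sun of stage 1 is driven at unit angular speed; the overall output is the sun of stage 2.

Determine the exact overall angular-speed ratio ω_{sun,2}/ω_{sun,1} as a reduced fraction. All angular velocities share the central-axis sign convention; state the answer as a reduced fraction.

744/893

Stage 1: N_ring = 31 + 2·16 = 63
Stage 1: 31(ω_s−ω_c) = −63(ω_r−ω_c),  ω_r=0, ω_s=1
Stage 1: 31(1−ω_c) = −63(0−ω_c)  ⇒  94ω_c = 31  ⇒  ω_c = 31/94
  ⇒ ω_c¹/ω_s¹ = 31/94
Stage 2: N_ring = 38 + 2·10 = 58
Stage 2: 38(ω_s−ω_c) = −58(ω_r−ω_c),  ω_r=0, ω_c=1
Stage 2: ω_s = 1 − (58/38)(0−1) = 48/19
  ⇒ ω_s²/ω_c² = 48/19
Coupling ω_c² = ω_c¹ ⇒ overall = 31/94 × 48/19 = 744/893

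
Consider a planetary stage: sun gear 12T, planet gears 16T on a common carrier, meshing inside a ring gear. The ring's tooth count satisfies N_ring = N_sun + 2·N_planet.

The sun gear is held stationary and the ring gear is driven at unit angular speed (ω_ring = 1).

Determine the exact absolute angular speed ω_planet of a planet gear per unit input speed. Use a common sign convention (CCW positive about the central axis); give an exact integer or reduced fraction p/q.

11/8

N_ring = 12 + 2·16 = 44
12(ω_s−ω_c) = −44(ω_r−ω_c),  ω_s=0, ω_r=1
12(0−ω_c) = −44(1−ω_c)  ⇒  56ω_c = 44  ⇒  ω_c = 11/14
sun–planet: 12·(0−11/14) = −16·(ω_p−ω_c)  ⇒  ω_p−ω_c = −(12/16)·(-11/14) = 33/56
ω_p = 11/14 + 33/56 = 11/8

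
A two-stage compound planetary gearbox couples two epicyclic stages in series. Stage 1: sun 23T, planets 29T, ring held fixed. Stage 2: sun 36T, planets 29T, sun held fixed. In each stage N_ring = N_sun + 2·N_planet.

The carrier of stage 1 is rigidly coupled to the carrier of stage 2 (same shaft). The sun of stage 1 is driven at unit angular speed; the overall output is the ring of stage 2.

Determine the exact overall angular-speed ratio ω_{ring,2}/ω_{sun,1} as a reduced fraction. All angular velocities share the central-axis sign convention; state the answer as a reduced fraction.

115/376

Stage 1: N_ring = 23 + 2·29 = 81
Stage 1: 23(ω_s−ω_c) = −81(ω_r−ω_c),  ω_r=0, ω_s=1
Stage 1: 23(1−ω_c) = −81(0−ω_c)  ⇒  104ω_c = 23  ⇒  ω_c = 23/104
  ⇒ ω_c¹/ω_s¹ = 23/104
Stage 2: N_ring = 36 + 2·29 = 94
Stage 2: 36(ω_s−ω_c) = −94(ω_r−ω_c),  ω_s=0, ω_c=1
Stage 2: ω_r = 1 − (36/94)(0−1) = 65/47
  ⇒ ω_r²/ω_c² = 65/47
Coupling ω_c² = ω_c¹ ⇒ overall = 23/104 × 65/47 = 115/376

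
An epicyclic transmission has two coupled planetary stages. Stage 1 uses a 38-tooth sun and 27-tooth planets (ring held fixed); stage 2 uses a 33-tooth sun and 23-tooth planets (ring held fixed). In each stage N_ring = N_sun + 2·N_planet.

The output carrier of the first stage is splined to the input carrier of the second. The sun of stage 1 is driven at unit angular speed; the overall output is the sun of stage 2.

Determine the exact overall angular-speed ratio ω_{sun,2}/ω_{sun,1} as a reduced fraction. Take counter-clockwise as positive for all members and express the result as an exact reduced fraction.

2128/2145

Stage 1: N_ring = 38 + 2·27 = 92
Stage 1: 38(ω_s−ω_c) = −92(ω_r−ω_c),  ω_r=0, ω_s=1
Stage 1: 38(1−ω_c) = −92(0−ω_c)  ⇒  130ω_c = 38  ⇒  ω_c = 19/65
  ⇒ ω_c¹/ω_s¹ = 19/65
Stage 2: N_ring = 33 + 2·23 = 79
Stage 2: 33(ω_s−ω_c) = −79(ω_r−ω_c),  ω_r=0, ω_c=1
Stage 2: ω_s = 1 − (79/33)(0−1) = 112/33
  ⇒ ω_s²/ω_c² = 112/33
Coupling ω_c² = ω_c¹ ⇒ overall = 19/65 × 112/33 = 2128/2145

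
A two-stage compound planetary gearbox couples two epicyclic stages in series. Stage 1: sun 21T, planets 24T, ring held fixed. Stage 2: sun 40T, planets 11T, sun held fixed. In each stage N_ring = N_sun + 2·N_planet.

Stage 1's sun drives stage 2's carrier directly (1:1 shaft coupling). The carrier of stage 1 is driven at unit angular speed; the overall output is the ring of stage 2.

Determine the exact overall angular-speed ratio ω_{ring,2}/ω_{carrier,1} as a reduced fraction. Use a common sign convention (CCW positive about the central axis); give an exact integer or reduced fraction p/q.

1530/217

Stage 1: N_ring = 21 + 2·24 = 69
Stage 1: 21(ω_s−ω_c) = −69(ω_r−ω_c),  ω_r=0, ω_c=1
Stage 1: ω_s = 1 − (69/21)(0−1) = 30/7
  ⇒ ω_s¹/ω_c¹ = 30/7
Stage 2: N_ring = 40 + 2·11 = 62
Stage 2: 40(ω_s−ω_c) = −62(ω_r−ω_c),  ω_s=0, ω_c=1
Stage 2: ω_r = 1 − (40/62)(0−1) = 51/31
  ⇒ ω_r²/ω_c² = 51/31
Coupling ω_c² = ω_s¹ ⇒ overall = 30/7 × 51/31 = 1530/217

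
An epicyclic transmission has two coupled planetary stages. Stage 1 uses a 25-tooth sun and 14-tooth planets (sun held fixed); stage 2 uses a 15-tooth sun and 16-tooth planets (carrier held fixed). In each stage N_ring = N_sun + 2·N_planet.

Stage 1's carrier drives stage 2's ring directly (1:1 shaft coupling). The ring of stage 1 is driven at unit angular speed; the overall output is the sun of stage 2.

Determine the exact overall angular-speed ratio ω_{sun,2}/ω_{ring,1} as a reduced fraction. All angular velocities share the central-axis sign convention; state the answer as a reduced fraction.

Stage 1: N_ring = 25 + 2·14 = 53
Stage 1: 25(ω_s−ω_c) = −53(ω_r−ω_c),  ω_s=0, ω_r=1
Stage 1: 25(0−ω_c) = −53(1−ω_c)  ⇒  78ω_c = 53  ⇒  ω_c = 53/78
  ⇒ ω_c¹/ω_r¹ = 53/78
Stage 2: N_ring = 15 + 2·16 = 47
Stage 2: 15(ω_s−ω_c) = −47(ω_r−ω_c),  ω_c=0, ω_r=1
Stage 2: ω_s = 0 − (47/15)(1−0) = -47/15
  ⇒ ω_s²/ω_r² = -47/15
Coupling ω_r² = ω_c¹ ⇒ overall = 53/78 × -47/15 = -2491/1170

-2491/1170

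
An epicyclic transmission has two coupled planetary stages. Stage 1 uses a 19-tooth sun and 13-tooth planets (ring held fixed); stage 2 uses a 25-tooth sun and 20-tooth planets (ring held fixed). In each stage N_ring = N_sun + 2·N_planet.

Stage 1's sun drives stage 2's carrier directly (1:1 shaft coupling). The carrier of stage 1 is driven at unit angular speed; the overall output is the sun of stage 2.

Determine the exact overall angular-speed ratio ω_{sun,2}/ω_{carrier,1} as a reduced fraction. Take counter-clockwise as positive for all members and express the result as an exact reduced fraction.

1152/95

Stage 1: N_ring = 19 + 2·13 = 45
Stage 1: 19(ω_s−ω_c) = −45(ω_r−ω_c),  ω_r=0, ω_c=1
Stage 1: ω_s = 1 − (45/19)(0−1) = 64/19
  ⇒ ω_s¹/ω_c¹ = 64/19
Stage 2: N_ring = 25 + 2·20 = 65
Stage 2: 25(ω_s−ω_c) = −65(ω_r−ω_c),  ω_r=0, ω_c=1
Stage 2: ω_s = 1 − (65/25)(0−1) = 18/5
  ⇒ ω_s²/ω_c² = 18/5
Coupling ω_c² = ω_s¹ ⇒ overall = 64/19 × 18/5 = 1152/95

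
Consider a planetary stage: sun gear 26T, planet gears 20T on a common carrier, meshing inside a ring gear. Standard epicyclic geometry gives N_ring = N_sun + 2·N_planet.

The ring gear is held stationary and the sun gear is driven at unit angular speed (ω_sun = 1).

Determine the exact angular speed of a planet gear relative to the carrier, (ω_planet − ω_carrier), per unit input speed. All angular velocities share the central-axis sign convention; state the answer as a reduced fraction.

-429/460

N_ring = 26 + 2·20 = 66
26(ω_s−ω_c) = −66(ω_r−ω_c),  ω_r=0, ω_s=1
26(1−ω_c) = −66(0−ω_c)  ⇒  92ω_c = 26  ⇒  ω_c = 13/46
sun–planet: 26·(1−13/46) = −20·(ω_p−ω_c)  ⇒  ω_p−ω_c = −(26/20)·(33/46) = -429/460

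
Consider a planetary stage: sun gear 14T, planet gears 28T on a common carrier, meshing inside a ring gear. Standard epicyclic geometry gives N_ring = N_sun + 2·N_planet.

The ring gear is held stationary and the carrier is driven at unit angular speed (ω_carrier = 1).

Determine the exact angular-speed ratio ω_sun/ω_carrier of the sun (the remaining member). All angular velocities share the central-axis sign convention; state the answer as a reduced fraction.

6

N_ring = 14 + 2·28 = 70
14(ω_s−ω_c) = −70(ω_r−ω_c),  ω_r=0, ω_c=1
ω_s = 1 − (70/14)(0−1) = 6
ω_s/ω_c = 6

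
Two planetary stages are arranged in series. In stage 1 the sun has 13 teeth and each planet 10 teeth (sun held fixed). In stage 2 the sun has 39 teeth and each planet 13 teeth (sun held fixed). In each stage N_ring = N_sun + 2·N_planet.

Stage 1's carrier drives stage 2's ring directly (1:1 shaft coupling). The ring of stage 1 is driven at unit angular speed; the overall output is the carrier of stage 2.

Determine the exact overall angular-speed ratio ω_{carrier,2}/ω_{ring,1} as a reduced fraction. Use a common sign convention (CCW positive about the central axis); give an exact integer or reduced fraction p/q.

Stage 1: N_ring = 13 + 2·10 = 33
Stage 1: 13(ω_s−ω_c) = −33(ω_r−ω_c),  ω_s=0, ω_r=1
Stage 1: 13(0−ω_c) = −33(1−ω_c)  ⇒  46ω_c = 33  ⇒  ω_c = 33/46
  ⇒ ω_c¹/ω_r¹ = 33/46
Stage 2: N_ring = 39 + 2·13 = 65
Stage 2: 39(ω_s−ω_c) = −65(ω_r−ω_c),  ω_s=0, ω_r=1
Stage 2: 39(0−ω_c) = −65(1−ω_c)  ⇒  104ω_c = 65  ⇒  ω_c = 5/8
  ⇒ ω_c²/ω_r² = 5/8
Coupling ω_r² = ω_c¹ ⇒ overall = 33/46 × 5/8 = 165/368

165/368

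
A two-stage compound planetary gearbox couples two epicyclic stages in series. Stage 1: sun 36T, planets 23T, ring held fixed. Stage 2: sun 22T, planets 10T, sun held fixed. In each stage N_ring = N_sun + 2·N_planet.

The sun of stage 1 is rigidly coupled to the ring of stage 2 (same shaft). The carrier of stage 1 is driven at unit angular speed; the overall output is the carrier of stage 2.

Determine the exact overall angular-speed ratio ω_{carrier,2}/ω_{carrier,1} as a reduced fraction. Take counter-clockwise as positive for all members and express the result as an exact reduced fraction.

413/192

Stage 1: N_ring = 36 + 2·23 = 82
Stage 1: 36(ω_s−ω_c) = −82(ω_r−ω_c),  ω_r=0, ω_c=1
Stage 1: ω_s = 1 − (82/36)(0−1) = 59/18
  ⇒ ω_s¹/ω_c¹ = 59/18
Stage 2: N_ring = 22 + 2·10 = 42
Stage 2: 22(ω_s−ω_c) = −42(ω_r−ω_c),  ω_s=0, ω_r=1
Stage 2: 22(0−ω_c) = −42(1−ω_c)  ⇒  64ω_c = 42  ⇒  ω_c = 21/32
  ⇒ ω_c²/ω_r² = 21/32
Coupling ω_r² = ω_s¹ ⇒ overall = 59/18 × 21/32 = 413/192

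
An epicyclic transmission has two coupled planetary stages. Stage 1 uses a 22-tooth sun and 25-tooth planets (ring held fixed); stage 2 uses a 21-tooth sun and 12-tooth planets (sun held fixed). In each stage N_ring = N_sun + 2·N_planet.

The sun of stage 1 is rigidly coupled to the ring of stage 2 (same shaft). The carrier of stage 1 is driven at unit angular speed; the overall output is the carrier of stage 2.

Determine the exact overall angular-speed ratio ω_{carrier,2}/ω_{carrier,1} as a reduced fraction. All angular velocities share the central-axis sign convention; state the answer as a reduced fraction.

705/242

Stage 1: N_ring = 22 + 2·25 = 72
Stage 1: 22(ω_s−ω_c) = −72(ω_r−ω_c),  ω_r=0, ω_c=1
Stage 1: ω_s = 1 − (72/22)(0−1) = 47/11
  ⇒ ω_s¹/ω_c¹ = 47/11
Stage 2: N_ring = 21 + 2·12 = 45
Stage 2: 21(ω_s−ω_c) = −45(ω_r−ω_c),  ω_s=0, ω_r=1
Stage 2: 21(0−ω_c) = −45(1−ω_c)  ⇒  66ω_c = 45  ⇒  ω_c = 15/22
  ⇒ ω_c²/ω_r² = 15/22
Coupling ω_r² = ω_s¹ ⇒ overall = 47/11 × 15/22 = 705/242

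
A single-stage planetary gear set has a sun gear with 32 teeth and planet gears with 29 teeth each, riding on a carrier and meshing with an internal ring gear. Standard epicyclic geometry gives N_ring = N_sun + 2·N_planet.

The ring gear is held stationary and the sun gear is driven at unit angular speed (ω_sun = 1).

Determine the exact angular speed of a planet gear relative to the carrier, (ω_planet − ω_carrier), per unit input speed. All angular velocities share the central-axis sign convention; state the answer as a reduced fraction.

-1440/1769

N_ring = 32 + 2·29 = 90
32(ω_s−ω_c) = −90(ω_r−ω_c),  ω_r=0, ω_s=1
32(1−ω_c) = −90(0−ω_c)  ⇒  122ω_c = 32  ⇒  ω_c = 16/61
sun–planet: 32·(1−16/61) = −29·(ω_p−ω_c)  ⇒  ω_p−ω_c = −(32/29)·(45/61) = -1440/1769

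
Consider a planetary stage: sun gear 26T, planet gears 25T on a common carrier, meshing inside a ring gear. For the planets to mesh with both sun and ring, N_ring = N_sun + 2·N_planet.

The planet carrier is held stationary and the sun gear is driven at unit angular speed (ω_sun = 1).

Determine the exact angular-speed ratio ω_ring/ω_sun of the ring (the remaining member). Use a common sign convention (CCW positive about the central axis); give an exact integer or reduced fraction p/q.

N_ring = 26 + 2·25 = 76
26(ω_s−ω_c) = −76(ω_r−ω_c),  ω_c=0, ω_s=1
ω_r = 0 − (26/76)(1−0) = -13/38
ω_r/ω_s = -13/38

-13/38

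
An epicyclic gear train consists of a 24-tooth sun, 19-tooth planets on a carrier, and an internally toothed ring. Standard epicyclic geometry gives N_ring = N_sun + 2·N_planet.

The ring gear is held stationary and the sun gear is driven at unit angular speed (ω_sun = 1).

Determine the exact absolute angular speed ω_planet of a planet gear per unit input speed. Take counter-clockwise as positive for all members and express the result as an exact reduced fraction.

N_ring = 24 + 2·19 = 62
24(ω_s−ω_c) = −62(ω_r−ω_c),  ω_r=0, ω_s=1
24(1−ω_c) = −62(0−ω_c)  ⇒  86ω_c = 24  ⇒  ω_c = 12/43
sun–planet: 24·(1−12/43) = −19·(ω_p−ω_c)  ⇒  ω_p−ω_c = −(24/19)·(31/43) = -744/817
ω_p = 12/43 − 744/817 = -12/19

-12/19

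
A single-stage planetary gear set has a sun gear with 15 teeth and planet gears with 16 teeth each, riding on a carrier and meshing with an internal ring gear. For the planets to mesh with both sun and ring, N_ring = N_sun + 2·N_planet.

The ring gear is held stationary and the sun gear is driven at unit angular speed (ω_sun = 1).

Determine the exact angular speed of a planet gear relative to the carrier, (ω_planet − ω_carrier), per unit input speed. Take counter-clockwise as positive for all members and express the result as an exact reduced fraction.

N_ring = 15 + 2·16 = 47
15(ω_s−ω_c) = −47(ω_r−ω_c),  ω_r=0, ω_s=1
15(1−ω_c) = −47(0−ω_c)  ⇒  62ω_c = 15  ⇒  ω_c = 15/62
sun–planet: 15·(1−15/62) = −16·(ω_p−ω_c)  ⇒  ω_p−ω_c = −(15/16)·(47/62) = -705/992

-705/992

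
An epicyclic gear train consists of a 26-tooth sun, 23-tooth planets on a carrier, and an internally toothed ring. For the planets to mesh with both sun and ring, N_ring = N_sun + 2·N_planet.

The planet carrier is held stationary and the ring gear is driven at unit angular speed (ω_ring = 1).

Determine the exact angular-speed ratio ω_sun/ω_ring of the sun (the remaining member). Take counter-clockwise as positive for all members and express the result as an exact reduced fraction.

N_ring = 26 + 2·23 = 72
26(ω_s−ω_c) = −72(ω_r−ω_c),  ω_c=0, ω_r=1
ω_s = 0 − (72/26)(1−0) = -36/13
ω_s/ω_r = -36/13

-36/13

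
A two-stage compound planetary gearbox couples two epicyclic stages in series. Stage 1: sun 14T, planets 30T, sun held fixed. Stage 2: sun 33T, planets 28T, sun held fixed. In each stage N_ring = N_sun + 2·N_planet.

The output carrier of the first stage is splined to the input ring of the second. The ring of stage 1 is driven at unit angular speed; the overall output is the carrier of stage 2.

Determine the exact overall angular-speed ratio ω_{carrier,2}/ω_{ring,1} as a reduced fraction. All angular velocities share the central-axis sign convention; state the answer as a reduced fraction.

Stage 1: N_ring = 14 + 2·30 = 74
Stage 1: 14(ω_s−ω_c) = −74(ω_r−ω_c),  ω_s=0, ω_r=1
Stage 1: 14(0−ω_c) = −74(1−ω_c)  ⇒  88ω_c = 74  ⇒  ω_c = 37/44
  ⇒ ω_c¹/ω_r¹ = 37/44
Stage 2: N_ring = 33 + 2·28 = 89
Stage 2: 33(ω_s−ω_c) = −89(ω_r−ω_c),  ω_s=0, ω_r=1
Stage 2: 33(0−ω_c) = −89(1−ω_c)  ⇒  122ω_c = 89  ⇒  ω_c = 89/122
  ⇒ ω_c²/ω_r² = 89/122
Coupling ω_r² = ω_c¹ ⇒ overall = 37/44 × 89/122 = 3293/5368

3293/5368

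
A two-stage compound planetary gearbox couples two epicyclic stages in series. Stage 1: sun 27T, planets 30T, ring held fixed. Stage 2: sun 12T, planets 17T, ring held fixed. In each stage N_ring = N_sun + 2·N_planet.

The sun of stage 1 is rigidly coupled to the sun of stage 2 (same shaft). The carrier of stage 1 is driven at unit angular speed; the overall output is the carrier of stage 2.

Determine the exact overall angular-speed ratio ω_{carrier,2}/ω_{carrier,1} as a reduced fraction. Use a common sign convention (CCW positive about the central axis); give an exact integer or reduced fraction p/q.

Stage 1: N_ring = 27 + 2·30 = 87
Stage 1: 27(ω_s−ω_c) = −87(ω_r−ω_c),  ω_r=0, ω_c=1
Stage 1: ω_s = 1 − (87/27)(0−1) = 38/9
  ⇒ ω_s¹/ω_c¹ = 38/9
Stage 2: N_ring = 12 + 2·17 = 46
Stage 2: 12(ω_s−ω_c) = −46(ω_r−ω_c),  ω_r=0, ω_s=1
Stage 2: 12(1−ω_c) = −46(0−ω_c)  ⇒  58ω_c = 12  ⇒  ω_c = 6/29
  ⇒ ω_c²/ω_s² = 6/29
Coupling ω_s² = ω_s¹ ⇒ overall = 38/9 × 6/29 = 76/87

76/87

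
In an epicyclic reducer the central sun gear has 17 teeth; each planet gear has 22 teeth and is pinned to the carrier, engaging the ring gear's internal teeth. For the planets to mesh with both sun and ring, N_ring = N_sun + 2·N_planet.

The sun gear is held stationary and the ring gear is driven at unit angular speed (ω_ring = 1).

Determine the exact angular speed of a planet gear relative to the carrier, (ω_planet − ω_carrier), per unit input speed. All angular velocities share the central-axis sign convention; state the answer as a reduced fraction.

1037/1716

N_ring = 17 + 2·22 = 61
17(ω_s−ω_c) = −61(ω_r−ω_c),  ω_s=0, ω_r=1
17(0−ω_c) = −61(1−ω_c)  ⇒  78ω_c = 61  ⇒  ω_c = 61/78
sun–planet: 17·(0−61/78) = −22·(ω_p−ω_c)  ⇒  ω_p−ω_c = −(17/22)·(-61/78) = 1037/1716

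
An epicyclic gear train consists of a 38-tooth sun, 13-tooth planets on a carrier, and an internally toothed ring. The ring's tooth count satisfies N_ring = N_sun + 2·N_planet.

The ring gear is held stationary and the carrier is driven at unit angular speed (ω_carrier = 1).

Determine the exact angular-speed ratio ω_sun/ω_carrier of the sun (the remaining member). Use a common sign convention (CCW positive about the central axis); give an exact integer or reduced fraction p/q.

51/19

N_ring = 38 + 2·13 = 64
38(ω_s−ω_c) = −64(ω_r−ω_c),  ω_r=0, ω_c=1
ω_s = 1 − (64/38)(0−1) = 51/19
ω_s/ω_c = 51/19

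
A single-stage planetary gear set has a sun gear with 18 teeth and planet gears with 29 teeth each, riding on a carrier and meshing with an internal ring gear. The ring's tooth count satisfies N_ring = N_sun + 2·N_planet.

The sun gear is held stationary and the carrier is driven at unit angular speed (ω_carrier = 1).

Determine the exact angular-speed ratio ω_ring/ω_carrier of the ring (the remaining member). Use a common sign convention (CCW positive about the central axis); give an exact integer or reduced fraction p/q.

N_ring = 18 + 2·29 = 76
18(ω_s−ω_c) = −76(ω_r−ω_c),  ω_s=0, ω_c=1
ω_r = 1 − (18/76)(0−1) = 47/38
ω_r/ω_c = 47/38

47/38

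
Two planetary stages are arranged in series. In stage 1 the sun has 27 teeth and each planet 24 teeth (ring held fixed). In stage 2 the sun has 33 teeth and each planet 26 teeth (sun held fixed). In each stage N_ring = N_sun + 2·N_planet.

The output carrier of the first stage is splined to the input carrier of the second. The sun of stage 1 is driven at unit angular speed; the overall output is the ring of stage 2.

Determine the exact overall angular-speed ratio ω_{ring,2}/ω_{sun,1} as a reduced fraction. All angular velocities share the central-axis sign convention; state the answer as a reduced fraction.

Stage 1: N_ring = 27 + 2·24 = 75
Stage 1: 27(ω_s−ω_c) = −75(ω_r−ω_c),  ω_r=0, ω_s=1
Stage 1: 27(1−ω_c) = −75(0−ω_c)  ⇒  102ω_c = 27  ⇒  ω_c = 9/34
  ⇒ ω_c¹/ω_s¹ = 9/34
Stage 2: N_ring = 33 + 2·26 = 85
Stage 2: 33(ω_s−ω_c) = −85(ω_r−ω_c),  ω_s=0, ω_c=1
Stage 2: ω_r = 1 − (33/85)(0−1) = 118/85
  ⇒ ω_r²/ω_c² = 118/85
Coupling ω_c² = ω_c¹ ⇒ overall = 9/34 × 118/85 = 531/1445

531/1445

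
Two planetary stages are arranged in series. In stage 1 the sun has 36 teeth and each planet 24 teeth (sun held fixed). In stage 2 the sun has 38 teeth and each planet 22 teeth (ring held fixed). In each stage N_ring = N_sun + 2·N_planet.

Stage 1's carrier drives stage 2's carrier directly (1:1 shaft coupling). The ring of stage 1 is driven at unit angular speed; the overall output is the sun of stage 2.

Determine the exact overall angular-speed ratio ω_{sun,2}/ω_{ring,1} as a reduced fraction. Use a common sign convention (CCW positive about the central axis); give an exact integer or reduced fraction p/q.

Stage 1: N_ring = 36 + 2·24 = 84
Stage 1: 36(ω_s−ω_c) = −84(ω_r−ω_c),  ω_s=0, ω_r=1
Stage 1: 36(0−ω_c) = −84(1−ω_c)  ⇒  120ω_c = 84  ⇒  ω_c = 7/10
  ⇒ ω_c¹/ω_r¹ = 7/10
Stage 2: N_ring = 38 + 2·22 = 82
Stage 2: 38(ω_s−ω_c) = −82(ω_r−ω_c),  ω_r=0, ω_c=1
Stage 2: ω_s = 1 − (82/38)(0−1) = 60/19
  ⇒ ω_s²/ω_c² = 60/19
Coupling ω_c² = ω_c¹ ⇒ overall = 7/10 × 60/19 = 42/19

42/19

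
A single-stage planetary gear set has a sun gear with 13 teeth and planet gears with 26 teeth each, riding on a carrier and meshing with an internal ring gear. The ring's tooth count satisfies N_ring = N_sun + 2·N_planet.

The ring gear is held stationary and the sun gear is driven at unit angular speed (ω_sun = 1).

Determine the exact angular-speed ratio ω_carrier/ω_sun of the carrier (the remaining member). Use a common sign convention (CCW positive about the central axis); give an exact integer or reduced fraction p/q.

1/6

N_ring = 13 + 2·26 = 65
13(ω_s−ω_c) = −65(ω_r−ω_c),  ω_r=0, ω_s=1
13(1−ω_c) = −65(0−ω_c)  ⇒  78ω_c = 13  ⇒  ω_c = 1/6
ω_c/ω_s = 1/6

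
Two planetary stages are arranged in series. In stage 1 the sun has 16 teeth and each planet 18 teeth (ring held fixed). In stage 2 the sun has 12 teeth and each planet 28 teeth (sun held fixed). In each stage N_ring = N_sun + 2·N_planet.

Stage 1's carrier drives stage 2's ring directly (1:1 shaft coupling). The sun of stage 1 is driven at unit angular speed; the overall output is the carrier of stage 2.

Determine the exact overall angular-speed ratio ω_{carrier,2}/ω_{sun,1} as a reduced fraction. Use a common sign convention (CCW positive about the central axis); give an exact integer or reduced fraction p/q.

1/5

Stage 1: N_ring = 16 + 2·18 = 52
Stage 1: 16(ω_s−ω_c) = −52(ω_r−ω_c),  ω_r=0, ω_s=1
Stage 1: 16(1−ω_c) = −52(0−ω_c)  ⇒  68ω_c = 16  ⇒  ω_c = 4/17
  ⇒ ω_c¹/ω_s¹ = 4/17
Stage 2: N_ring = 12 + 2·28 = 68
Stage 2: 12(ω_s−ω_c) = −68(ω_r−ω_c),  ω_s=0, ω_r=1
Stage 2: 12(0−ω_c) = −68(1−ω_c)  ⇒  80ω_c = 68  ⇒  ω_c = 17/20
  ⇒ ω_c²/ω_r² = 17/20
Coupling ω_r² = ω_c¹ ⇒ overall = 4/17 × 17/20 = 1/5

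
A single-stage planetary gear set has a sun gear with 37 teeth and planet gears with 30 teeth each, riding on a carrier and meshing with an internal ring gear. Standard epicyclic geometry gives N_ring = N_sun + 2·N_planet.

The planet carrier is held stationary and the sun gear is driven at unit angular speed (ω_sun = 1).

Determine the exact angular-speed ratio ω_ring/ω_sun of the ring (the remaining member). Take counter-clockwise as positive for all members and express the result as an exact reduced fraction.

N_ring = 37 + 2·30 = 97
37(ω_s−ω_c) = −97(ω_r−ω_c),  ω_c=0, ω_s=1
ω_r = 0 − (37/97)(1−0) = -37/97
ω_r/ω_s = -37/97

-37/97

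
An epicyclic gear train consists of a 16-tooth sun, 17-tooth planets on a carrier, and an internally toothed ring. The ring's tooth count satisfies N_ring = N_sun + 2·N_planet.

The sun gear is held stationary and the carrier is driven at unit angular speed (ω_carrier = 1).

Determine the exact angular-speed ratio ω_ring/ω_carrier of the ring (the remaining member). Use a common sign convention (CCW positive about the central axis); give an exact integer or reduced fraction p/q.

N_ring = 16 + 2·17 = 50
16(ω_s−ω_c) = −50(ω_r−ω_c),  ω_s=0, ω_c=1
ω_r = 1 − (16/50)(0−1) = 33/25
ω_r/ω_c = 33/25

33/25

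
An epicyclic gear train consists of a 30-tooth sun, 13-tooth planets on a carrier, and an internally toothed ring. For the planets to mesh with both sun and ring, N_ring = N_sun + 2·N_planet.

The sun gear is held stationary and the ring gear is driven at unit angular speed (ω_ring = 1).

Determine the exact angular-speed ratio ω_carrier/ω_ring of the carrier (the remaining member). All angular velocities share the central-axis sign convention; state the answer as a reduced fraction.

N_ring = 30 + 2·13 = 56
30(ω_s−ω_c) = −56(ω_r−ω_c),  ω_s=0, ω_r=1
30(0−ω_c) = −56(1−ω_c)  ⇒  86ω_c = 56  ⇒  ω_c = 28/43
ω_c/ω_r = 28/43

28/43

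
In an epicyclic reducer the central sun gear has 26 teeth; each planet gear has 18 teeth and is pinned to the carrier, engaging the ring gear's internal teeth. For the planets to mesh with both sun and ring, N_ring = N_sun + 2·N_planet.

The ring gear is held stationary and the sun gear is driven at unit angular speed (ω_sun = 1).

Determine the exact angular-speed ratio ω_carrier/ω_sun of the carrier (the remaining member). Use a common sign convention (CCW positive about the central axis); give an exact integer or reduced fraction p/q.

N_ring = 26 + 2·18 = 62
26(ω_s−ω_c) = −62(ω_r−ω_c),  ω_r=0, ω_s=1
26(1−ω_c) = −62(0−ω_c)  ⇒  88ω_c = 26  ⇒  ω_c = 13/44
ω_c/ω_s = 13/44

13/44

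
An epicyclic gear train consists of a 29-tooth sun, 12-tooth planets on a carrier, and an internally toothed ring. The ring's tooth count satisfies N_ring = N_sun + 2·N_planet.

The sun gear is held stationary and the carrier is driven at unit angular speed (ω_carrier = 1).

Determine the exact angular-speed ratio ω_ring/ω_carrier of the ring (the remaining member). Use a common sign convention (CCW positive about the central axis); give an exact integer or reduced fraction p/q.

N_ring = 29 + 2·12 = 53
29(ω_s−ω_c) = −53(ω_r−ω_c),  ω_s=0, ω_c=1
ω_r = 1 − (29/53)(0−1) = 82/53
ω_r/ω_c = 82/53

82/53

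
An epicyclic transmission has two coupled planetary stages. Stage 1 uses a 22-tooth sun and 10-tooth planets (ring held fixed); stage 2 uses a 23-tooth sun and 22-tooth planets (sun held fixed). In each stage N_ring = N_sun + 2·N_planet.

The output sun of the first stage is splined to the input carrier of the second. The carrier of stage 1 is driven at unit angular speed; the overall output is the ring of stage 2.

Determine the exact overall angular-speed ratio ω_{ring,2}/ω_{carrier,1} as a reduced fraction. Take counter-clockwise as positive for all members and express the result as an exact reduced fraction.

Stage 1: N_ring = 22 + 2·10 = 42
Stage 1: 22(ω_s−ω_c) = −42(ω_r−ω_c),  ω_r=0, ω_c=1
Stage 1: ω_s = 1 − (42/22)(0−1) = 32/11
  ⇒ ω_s¹/ω_c¹ = 32/11
Stage 2: N_ring = 23 + 2·22 = 67
Stage 2: 23(ω_s−ω_c) = −67(ω_r−ω_c),  ω_s=0, ω_c=1
Stage 2: ω_r = 1 − (23/67)(0−1) = 90/67
  ⇒ ω_r²/ω_c² = 90/67
Coupling ω_c² = ω_s¹ ⇒ overall = 32/11 × 90/67 = 2880/737

2880/737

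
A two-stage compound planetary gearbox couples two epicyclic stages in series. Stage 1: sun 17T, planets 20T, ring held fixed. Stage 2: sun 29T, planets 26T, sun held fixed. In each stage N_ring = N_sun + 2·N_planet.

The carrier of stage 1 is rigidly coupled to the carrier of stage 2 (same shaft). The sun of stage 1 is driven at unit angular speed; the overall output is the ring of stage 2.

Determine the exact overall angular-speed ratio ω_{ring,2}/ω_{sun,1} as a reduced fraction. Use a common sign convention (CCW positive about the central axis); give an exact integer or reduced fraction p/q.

Stage 1: N_ring = 17 + 2·20 = 57
Stage 1: 17(ω_s−ω_c) = −57(ω_r−ω_c),  ω_r=0, ω_s=1
Stage 1: 17(1−ω_c) = −57(0−ω_c)  ⇒  74ω_c = 17  ⇒  ω_c = 17/74
  ⇒ ω_c¹/ω_s¹ = 17/74
Stage 2: N_ring = 29 + 2·26 = 81
Stage 2: 29(ω_s−ω_c) = −81(ω_r−ω_c),  ω_s=0, ω_c=1
Stage 2: ω_r = 1 − (29/81)(0−1) = 110/81
  ⇒ ω_r²/ω_c² = 110/81
Coupling ω_c² = ω_c¹ ⇒ overall = 17/74 × 110/81 = 935/2997

935/2997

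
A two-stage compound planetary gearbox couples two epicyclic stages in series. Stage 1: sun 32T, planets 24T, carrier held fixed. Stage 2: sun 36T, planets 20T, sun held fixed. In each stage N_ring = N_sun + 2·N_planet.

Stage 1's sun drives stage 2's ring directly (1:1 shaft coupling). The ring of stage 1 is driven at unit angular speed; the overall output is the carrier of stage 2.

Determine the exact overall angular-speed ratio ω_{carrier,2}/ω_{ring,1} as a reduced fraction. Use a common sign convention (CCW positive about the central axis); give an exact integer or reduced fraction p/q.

Stage 1: N_ring = 32 + 2·24 = 80
Stage 1: 32(ω_s−ω_c) = −80(ω_r−ω_c),  ω_c=0, ω_r=1
Stage 1: ω_s = 0 − (80/32)(1−0) = -5/2
  ⇒ ω_s¹/ω_r¹ = -5/2
Stage 2: N_ring = 36 + 2·20 = 76
Stage 2: 36(ω_s−ω_c) = −76(ω_r−ω_c),  ω_s=0, ω_r=1
Stage 2: 36(0−ω_c) = −76(1−ω_c)  ⇒  112ω_c = 76  ⇒  ω_c = 19/28
  ⇒ ω_c²/ω_r² = 19/28
Coupling ω_r² = ω_s¹ ⇒ overall = -5/2 × 19/28 = -95/56

-95/56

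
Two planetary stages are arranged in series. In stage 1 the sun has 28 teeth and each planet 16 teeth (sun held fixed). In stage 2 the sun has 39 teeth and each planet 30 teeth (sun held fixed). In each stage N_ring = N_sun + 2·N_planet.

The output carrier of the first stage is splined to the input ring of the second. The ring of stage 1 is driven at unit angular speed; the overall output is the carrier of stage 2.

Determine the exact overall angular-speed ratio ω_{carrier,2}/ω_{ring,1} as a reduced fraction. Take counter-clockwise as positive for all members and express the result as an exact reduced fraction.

45/92

Stage 1: N_ring = 28 + 2·16 = 60
Stage 1: 28(ω_s−ω_c) = −60(ω_r−ω_c),  ω_s=0, ω_r=1
Stage 1: 28(0−ω_c) = −60(1−ω_c)  ⇒  88ω_c = 60  ⇒  ω_c = 15/22
  ⇒ ω_c¹/ω_r¹ = 15/22
Stage 2: N_ring = 39 + 2·30 = 99
Stage 2: 39(ω_s−ω_c) = −99(ω_r−ω_c),  ω_s=0, ω_r=1
Stage 2: 39(0−ω_c) = −99(1−ω_c)  ⇒  138ω_c = 99  ⇒  ω_c = 33/46
  ⇒ ω_c²/ω_r² = 33/46
Coupling ω_r² = ω_c¹ ⇒ overall = 15/22 × 33/46 = 45/92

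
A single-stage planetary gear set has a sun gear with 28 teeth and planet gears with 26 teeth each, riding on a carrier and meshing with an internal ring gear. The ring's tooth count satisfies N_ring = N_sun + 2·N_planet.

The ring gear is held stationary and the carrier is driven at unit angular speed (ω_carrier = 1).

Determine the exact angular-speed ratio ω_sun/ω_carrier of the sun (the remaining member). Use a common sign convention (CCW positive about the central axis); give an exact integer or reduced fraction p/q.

27/7

N_ring = 28 + 2·26 = 80
28(ω_s−ω_c) = −80(ω_r−ω_c),  ω_r=0, ω_c=1
ω_s = 1 − (80/28)(0−1) = 27/7
ω_s/ω_c = 27/7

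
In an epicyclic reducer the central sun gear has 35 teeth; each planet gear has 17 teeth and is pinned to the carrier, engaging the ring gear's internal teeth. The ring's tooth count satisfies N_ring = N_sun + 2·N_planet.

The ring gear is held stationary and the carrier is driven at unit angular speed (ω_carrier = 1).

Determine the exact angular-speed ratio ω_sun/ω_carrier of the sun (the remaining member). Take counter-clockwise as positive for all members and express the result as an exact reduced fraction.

N_ring = 35 + 2·17 = 69
35(ω_s−ω_c) = −69(ω_r−ω_c),  ω_r=0, ω_c=1
ω_s = 1 − (69/35)(0−1) = 104/35
ω_s/ω_c = 104/35

104/35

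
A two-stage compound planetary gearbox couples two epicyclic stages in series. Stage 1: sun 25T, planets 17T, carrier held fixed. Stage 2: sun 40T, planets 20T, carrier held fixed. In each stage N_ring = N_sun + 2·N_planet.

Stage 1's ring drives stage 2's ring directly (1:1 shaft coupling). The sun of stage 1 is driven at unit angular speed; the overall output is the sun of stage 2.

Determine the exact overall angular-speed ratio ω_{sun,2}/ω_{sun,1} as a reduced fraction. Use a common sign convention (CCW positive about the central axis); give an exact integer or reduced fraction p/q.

50/59

Stage 1: N_ring = 25 + 2·17 = 59
Stage 1: 25(ω_s−ω_c) = −59(ω_r−ω_c),  ω_c=0, ω_s=1
Stage 1: ω_r = 0 − (25/59)(1−0) = -25/59
  ⇒ ω_r¹/ω_s¹ = -25/59
Stage 2: N_ring = 40 + 2·20 = 80
Stage 2: 40(ω_s−ω_c) = −80(ω_r−ω_c),  ω_c=0, ω_r=1
Stage 2: ω_s = 0 − (80/40)(1−0) = -2
  ⇒ ω_s²/ω_r² = -2
Coupling ω_r² = ω_r¹ ⇒ overall = -25/59 × -2 = 50/59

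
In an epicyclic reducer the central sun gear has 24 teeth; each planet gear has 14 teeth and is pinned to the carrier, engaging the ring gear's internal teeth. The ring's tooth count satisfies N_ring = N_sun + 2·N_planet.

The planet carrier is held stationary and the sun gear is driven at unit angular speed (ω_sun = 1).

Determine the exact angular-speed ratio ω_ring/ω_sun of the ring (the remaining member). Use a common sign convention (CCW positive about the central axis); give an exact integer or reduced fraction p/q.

-6/13

N_ring = 24 + 2·14 = 52
24(ω_s−ω_c) = −52(ω_r−ω_c),  ω_c=0, ω_s=1
ω_r = 0 − (24/52)(1−0) = -6/13
ω_r/ω_s = -6/13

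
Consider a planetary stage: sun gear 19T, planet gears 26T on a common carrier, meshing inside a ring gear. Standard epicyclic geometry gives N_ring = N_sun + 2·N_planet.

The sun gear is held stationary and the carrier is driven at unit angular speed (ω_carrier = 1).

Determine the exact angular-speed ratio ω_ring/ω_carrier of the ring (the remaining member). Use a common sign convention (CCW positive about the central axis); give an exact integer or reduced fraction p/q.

N_ring = 19 + 2·26 = 71
19(ω_s−ω_c) = −71(ω_r−ω_c),  ω_s=0, ω_c=1
ω_r = 1 − (19/71)(0−1) = 90/71
ω_r/ω_c = 90/71

90/71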